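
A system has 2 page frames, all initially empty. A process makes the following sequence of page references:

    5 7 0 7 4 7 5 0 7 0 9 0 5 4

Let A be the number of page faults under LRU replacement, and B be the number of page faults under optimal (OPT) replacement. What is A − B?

Under LRU: F F F . F . F F F . F . F F → 10 faults.
Under OPT: F F F . F . F F . . F . F F → 9 faults.
A − B = 10 − 9 = 1.

1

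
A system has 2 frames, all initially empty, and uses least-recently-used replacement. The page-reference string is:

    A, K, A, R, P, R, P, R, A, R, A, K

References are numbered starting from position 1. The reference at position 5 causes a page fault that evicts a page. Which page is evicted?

pos 1: A: fault, frames {A}
pos 2: K: fault, frames {A,K}
pos 3: A: hit
pos 4: R: fault, evict K, frames {A,R}
pos 5: P: fault, evict A, frames {R,P}
At position 5, page A is evicted.

A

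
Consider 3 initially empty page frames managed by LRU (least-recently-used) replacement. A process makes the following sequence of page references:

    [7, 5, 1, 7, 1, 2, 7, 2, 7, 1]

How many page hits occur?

7 → miss, frames {7}
5 → miss, frames {7,5}
1 → miss, frames {7,5,1}
7 → hit
1 → hit
2 → miss, evict 5, frames {7,1,2}
7 → hit
2 → hit
7 → hit
1 → hit
Hits: 6.

6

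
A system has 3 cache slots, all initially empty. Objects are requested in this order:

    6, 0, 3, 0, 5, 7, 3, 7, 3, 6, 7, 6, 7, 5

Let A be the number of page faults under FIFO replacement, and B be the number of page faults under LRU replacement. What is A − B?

-2

Under FIFO: F F F . F F . . . F . . . . → 6 faults.
Under LRU: F F F . F F F . . F . . . F → 8 faults.
A − B = 6 − 8 = -2.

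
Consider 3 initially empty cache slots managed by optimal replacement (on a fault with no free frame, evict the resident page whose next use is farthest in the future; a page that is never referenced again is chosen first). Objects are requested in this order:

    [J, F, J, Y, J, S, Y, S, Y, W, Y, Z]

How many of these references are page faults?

J → fault, frames (J)
F → fault, frames (J F)
J → hit
Y → fault, frames (J F Y)
J → hit
S → fault, evict F, frames (J Y S)
Y → hit
S → hit
Y → hit
W → fault, evict S, frames (J Y W)
Y → hit
Z → fault, evict W, frames (J Y Z)
Page faults: 6.

6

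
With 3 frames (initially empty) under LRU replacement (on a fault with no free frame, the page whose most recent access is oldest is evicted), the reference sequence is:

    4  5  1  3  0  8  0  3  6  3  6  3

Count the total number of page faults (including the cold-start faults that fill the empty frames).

7

4: miss, frames {4}
5: miss, frames {4,5}
1: miss, frames {4,5,1}
3: miss, evict 4, frames {5,1,3}
0: miss, evict 5, frames {1,3,0}
8: miss, evict 1, frames {3,0,8}
0: hit
3: hit
6: miss, evict 8, frames {0,3,6}
3: hit
6: hit
3: hit
Page faults: 7.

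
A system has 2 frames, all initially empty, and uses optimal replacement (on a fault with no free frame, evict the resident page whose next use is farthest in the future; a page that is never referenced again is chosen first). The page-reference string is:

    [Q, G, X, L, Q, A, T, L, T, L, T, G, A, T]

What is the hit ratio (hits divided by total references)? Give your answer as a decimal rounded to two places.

0.43

Q → fault, frames [Q]
G → fault, frames [Q, G]
X → fault, evict G, frames [Q, X]
L → fault, evict X, frames [Q, L]
Q → hit
A → fault, evict Q, frames [L, A]
T → fault, evict A, frames [L, T]
L → hit
T → hit
L → hit
T → hit
G → fault, evict L, frames [T, G]
A → fault, evict G, frames [T, A]
T → hit
Hits: 6 of 14 references → 6/14 = 0.4286.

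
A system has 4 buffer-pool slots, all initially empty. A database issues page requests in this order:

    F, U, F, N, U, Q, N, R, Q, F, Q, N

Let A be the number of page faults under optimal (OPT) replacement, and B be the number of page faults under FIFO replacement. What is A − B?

Under OPT: F F . F . F . F . . . . → 5 faults.
Under FIFO: F F . F . F . F . F . . → 6 faults.
A − B = 5 − 6 = -1.

-1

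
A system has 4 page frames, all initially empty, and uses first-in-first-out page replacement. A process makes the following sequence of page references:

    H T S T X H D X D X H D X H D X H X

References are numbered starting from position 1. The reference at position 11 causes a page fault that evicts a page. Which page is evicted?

pos 1: H: fault, frames [H]
pos 2: T: fault, frames [H, T]
pos 3: S: fault, frames [H, T, S]
pos 4: T: hit
pos 5: X: fault, frames [H, T, S, X]
pos 6: H: hit
pos 7: D: fault, evict H, frames [T, S, X, D]
pos 8: X: hit
pos 9: D: hit
pos 10: X: hit
pos 11: H: fault, evict T, frames [S, X, D, H]
At position 11, page T is evicted.

T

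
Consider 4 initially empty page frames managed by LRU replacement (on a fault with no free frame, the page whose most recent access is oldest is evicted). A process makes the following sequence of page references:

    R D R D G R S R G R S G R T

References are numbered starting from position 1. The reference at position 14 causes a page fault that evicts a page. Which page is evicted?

D

pos 1: R -> fault, frames {R}
pos 2: D -> fault, frames {R,D}
pos 3: R -> hit
pos 4: D -> hit
pos 5: G -> fault, frames {R,D,G}
pos 6: R -> hit
pos 7: S -> fault, frames {D,G,R,S}
pos 8: R -> hit
pos 9: G -> hit
pos 10: R -> hit
pos 11: S -> hit
pos 12: G -> hit
pos 13: R -> hit
pos 14: T -> fault, evict D, frames {S,G,R,T}
At position 14, page D is evicted.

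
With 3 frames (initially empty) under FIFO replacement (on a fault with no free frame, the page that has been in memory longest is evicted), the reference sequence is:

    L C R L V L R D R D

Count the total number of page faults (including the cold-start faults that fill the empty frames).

7

L: fault, frames (L)
C: fault, frames (L C)
R: fault, frames (L C R)
L: hit
V: fault, evict L, frames (C R V)
L: fault, evict C, frames (R V L)
R: hit
D: fault, evict R, frames (V L D)
R: fault, evict V, frames (L D R)
D: hit
Page faults: 7.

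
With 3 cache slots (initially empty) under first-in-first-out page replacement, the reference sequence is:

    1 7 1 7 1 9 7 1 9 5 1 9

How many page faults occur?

5

1: miss, frames {1}
7: miss, frames {1,7}
1: hit
7: hit
1: hit
9: miss, frames {1,7,9}
7: hit
1: hit
9: hit
5: miss, evict 1, frames {7,9,5}
1: miss, evict 7, frames {9,5,1}
9: hit
Page faults: 5.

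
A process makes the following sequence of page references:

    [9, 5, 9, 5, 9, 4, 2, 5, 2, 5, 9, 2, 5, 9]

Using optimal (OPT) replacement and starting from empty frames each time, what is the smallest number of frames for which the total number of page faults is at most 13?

2

f=1: 14 faults
f=2: 6 faults
f=3: 4 faults
f=4: 4 faults
Smallest f with faults ≤ 13 is 2.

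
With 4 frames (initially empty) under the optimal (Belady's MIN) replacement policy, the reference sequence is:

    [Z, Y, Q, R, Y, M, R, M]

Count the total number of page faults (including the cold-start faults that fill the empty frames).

5

Z: fault, frames {Z}
Y: fault, frames {Z,Y}
Q: fault, frames {Z,Y,Q}
R: fault, frames {Z,Y,Q,R}
Y: hit
M: fault, evict Q, frames {Z,Y,R,M}
R: hit
M: hit
Page faults: 5.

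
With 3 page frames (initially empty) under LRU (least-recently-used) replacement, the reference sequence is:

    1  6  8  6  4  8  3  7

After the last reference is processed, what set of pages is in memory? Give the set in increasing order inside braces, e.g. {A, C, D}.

{3, 7, 8}

1 -> fault, frames (1)
6 -> fault, frames (1 6)
8 -> fault, frames (1 6 8)
6 -> hit
4 -> fault, evict 1, frames (8 6 4)
8 -> hit
3 -> fault, evict 6, frames (4 8 3)
7 -> fault, evict 4, frames (8 3 7)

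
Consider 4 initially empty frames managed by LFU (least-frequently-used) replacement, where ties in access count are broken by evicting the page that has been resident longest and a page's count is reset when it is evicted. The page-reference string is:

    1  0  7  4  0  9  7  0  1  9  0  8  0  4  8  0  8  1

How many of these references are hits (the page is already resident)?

8

1 → fault, frames [1]
0 → fault, frames [1, 0]
7 → fault, frames [1, 0, 7]
4 → fault, frames [1, 0, 7, 4]
0 → hit
9 → fault, evict 1, frames [0, 7, 4, 9]
7 → hit
0 → hit
1 → fault, evict 4, frames [0, 7, 9, 1]
9 → hit
0 → hit
8 → fault, evict 1, frames [0, 7, 9, 8]
0 → hit
4 → fault, evict 8, frames [0, 7, 9, 4]
8 → fault, evict 4, frames [0, 7, 9, 8]
0 → hit
8 → hit
1 → fault, evict 7, frames [0, 9, 8, 1]
Hits: 8.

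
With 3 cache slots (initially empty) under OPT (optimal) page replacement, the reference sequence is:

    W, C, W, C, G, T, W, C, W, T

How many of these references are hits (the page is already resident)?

W: miss, frames [W]
C: miss, frames [W, C]
W: hit
C: hit
G: miss, frames [W, C, G]
T: miss, evict G, frames [W, C, T]
W: hit
C: hit
W: hit
T: hit
Hits: 6.

6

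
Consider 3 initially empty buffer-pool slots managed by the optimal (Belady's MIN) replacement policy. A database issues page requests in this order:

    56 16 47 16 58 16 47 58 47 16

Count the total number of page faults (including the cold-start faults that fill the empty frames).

4

56 → fault, frames (56)
16 → fault, frames (56 16)
47 → fault, frames (56 16 47)
16 → hit
58 → fault, evict 56, frames (16 47 58)
16 → hit
47 → hit
58 → hit
47 → hit
16 → hit
Page faults: 4.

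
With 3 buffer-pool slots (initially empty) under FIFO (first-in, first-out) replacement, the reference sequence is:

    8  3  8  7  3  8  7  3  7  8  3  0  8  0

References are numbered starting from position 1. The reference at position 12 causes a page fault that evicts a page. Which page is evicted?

8

pos 1: 8: miss, frames [8]
pos 2: 3: miss, frames [8, 3]
pos 3: 8: hit
pos 4: 7: miss, frames [8, 3, 7]
pos 5: 3: hit
pos 6: 8: hit
pos 7: 7: hit
pos 8: 3: hit
pos 9: 7: hit
pos 10: 8: hit
pos 11: 3: hit
pos 12: 0: miss, evict 8, frames [3, 7, 0]
At position 12, page 8 is evicted.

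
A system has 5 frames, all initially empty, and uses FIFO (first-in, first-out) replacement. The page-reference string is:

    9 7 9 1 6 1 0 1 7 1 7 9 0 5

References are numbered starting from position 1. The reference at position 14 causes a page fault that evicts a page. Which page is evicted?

pos 1: 9: fault, frames [9]
pos 2: 7: fault, frames [9, 7]
pos 3: 9: hit
pos 4: 1: fault, frames [9, 7, 1]
pos 5: 6: fault, frames [9, 7, 1, 6]
pos 6: 1: hit
pos 7: 0: fault, frames [9, 7, 1, 6, 0]
pos 8: 1: hit
pos 9: 7: hit
pos 10: 1: hit
pos 11: 7: hit
pos 12: 9: hit
pos 13: 0: hit
pos 14: 5: fault, evict 9, frames [7, 1, 6, 0, 5]
At position 14, page 9 is evicted.

9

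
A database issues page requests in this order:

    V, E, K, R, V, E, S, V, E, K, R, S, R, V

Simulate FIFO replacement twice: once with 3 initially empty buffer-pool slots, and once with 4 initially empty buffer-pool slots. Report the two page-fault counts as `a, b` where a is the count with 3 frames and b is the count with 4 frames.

3 frames: F F F F F F F . . F F . . F → 10 faults.
4 frames: F F F F . . F F F F F F . F → 11 faults.
11 > 10: adding a frame increased faults — Belady's anomaly.

10, 11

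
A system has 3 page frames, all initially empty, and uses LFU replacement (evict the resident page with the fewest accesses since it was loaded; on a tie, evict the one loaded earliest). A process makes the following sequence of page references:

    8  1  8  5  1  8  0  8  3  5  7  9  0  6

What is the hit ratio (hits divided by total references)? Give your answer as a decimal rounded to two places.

0.29

8 -> fault, frames {8}
1 -> fault, frames {8,1}
8 -> hit
5 -> fault, frames {8,1,5}
1 -> hit
8 -> hit
0 -> fault, evict 5, frames {8,1,0}
8 -> hit
3 -> fault, evict 0, frames {8,1,3}
5 -> fault, evict 3, frames {8,1,5}
7 -> fault, evict 5, frames {8,1,7}
9 -> fault, evict 7, frames {8,1,9}
0 -> fault, evict 9, frames {8,1,0}
6 -> fault, evict 0, frames {8,1,6}
Hits: 4 of 14 references → 4/14 = 0.2857.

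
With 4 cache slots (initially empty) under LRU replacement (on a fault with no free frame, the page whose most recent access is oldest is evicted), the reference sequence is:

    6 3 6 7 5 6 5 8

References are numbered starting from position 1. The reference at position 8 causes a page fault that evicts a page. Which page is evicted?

pos 1: 6 → miss, frames [6]
pos 2: 3 → miss, frames [6, 3]
pos 3: 6 → hit
pos 4: 7 → miss, frames [3, 6, 7]
pos 5: 5 → miss, frames [3, 6, 7, 5]
pos 6: 6 → hit
pos 7: 5 → hit
pos 8: 8 → miss, evict 3, frames [7, 6, 5, 8]
At position 8, page 3 is evicted.

3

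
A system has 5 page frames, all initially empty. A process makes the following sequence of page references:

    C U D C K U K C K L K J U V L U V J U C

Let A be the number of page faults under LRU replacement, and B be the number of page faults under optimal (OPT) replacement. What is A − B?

Under LRU: F F F . F . . . . F . F . F . . . . . F → 8 faults.
Under OPT: F F F . F . . . . F . F . F . . . . . . → 7 faults.
A − B = 8 − 7 = 1.

1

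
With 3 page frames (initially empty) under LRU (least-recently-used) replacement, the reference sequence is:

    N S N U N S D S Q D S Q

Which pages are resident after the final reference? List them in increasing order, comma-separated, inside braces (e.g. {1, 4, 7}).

N -> miss, frames (N)
S -> miss, frames (N S)
N -> hit
U -> miss, frames (S N U)
N -> hit
S -> hit
D -> miss, evict U, frames (N S D)
S -> hit
Q -> miss, evict N, frames (D S Q)
D -> hit
S -> hit
Q -> hit

{D, Q, S}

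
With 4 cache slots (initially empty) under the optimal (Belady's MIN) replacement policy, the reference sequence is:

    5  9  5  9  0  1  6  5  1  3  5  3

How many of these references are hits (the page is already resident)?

5 → fault, frames (5)
9 → fault, frames (5 9)
5 → hit
9 → hit
0 → fault, frames (5 9 0)
1 → fault, frames (5 9 0 1)
6 → fault, evict 0, frames (5 9 1 6)
5 → hit
1 → hit
3 → fault, evict 6, frames (5 9 1 3)
5 → hit
3 → hit
Hits: 6.

6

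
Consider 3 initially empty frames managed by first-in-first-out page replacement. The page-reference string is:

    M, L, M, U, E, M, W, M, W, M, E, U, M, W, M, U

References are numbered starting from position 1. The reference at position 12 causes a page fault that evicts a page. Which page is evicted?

E

pos 1: M → miss, frames [M]
pos 2: L → miss, frames [M, L]
pos 3: M → hit
pos 4: U → miss, frames [M, L, U]
pos 5: E → miss, evict M, frames [L, U, E]
pos 6: M → miss, evict L, frames [U, E, M]
pos 7: W → miss, evict U, frames [E, M, W]
pos 8: M → hit
pos 9: W → hit
pos 10: M → hit
pos 11: E → hit
pos 12: U → miss, evict E, frames [M, W, U]
At position 12, page E is evicted.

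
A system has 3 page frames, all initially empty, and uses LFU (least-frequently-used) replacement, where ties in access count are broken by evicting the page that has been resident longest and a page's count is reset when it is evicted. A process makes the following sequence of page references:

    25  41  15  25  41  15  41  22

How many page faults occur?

4

25 -> miss, frames {25}
41 -> miss, frames {25,41}
15 -> miss, frames {25,41,15}
25 -> hit
41 -> hit
15 -> hit
41 -> hit
22 -> miss, evict 25, frames {41,15,22}
Page faults: 4.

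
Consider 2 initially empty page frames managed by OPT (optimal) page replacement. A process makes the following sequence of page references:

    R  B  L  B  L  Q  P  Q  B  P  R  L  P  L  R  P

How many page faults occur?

R -> fault, frames [R]
B -> fault, frames [R, B]
L -> fault, evict R, frames [B, L]
B -> hit
L -> hit
Q -> fault, evict L, frames [B, Q]
P -> fault, evict B, frames [Q, P]
Q -> hit
B -> fault, evict Q, frames [P, B]
P -> hit
R -> fault, evict B, frames [P, R]
L -> fault, evict R, frames [P, L]
P -> hit
L -> hit
R -> fault, evict L, frames [P, R]
P -> hit
Page faults: 9.

9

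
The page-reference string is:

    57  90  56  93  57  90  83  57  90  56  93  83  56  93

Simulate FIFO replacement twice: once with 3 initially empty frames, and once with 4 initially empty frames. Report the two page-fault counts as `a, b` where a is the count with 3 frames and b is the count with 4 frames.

9, 10

3 frames: F F F F F F F . . F F . . . → 9 faults.
4 frames: F F F F . . F F F F F F . . → 10 faults.
10 > 9: adding a frame increased faults — Belady's anomaly.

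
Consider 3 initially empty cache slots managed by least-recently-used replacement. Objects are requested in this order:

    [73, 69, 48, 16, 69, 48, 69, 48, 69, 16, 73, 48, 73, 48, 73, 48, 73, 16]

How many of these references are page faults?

73 -> fault, frames [73]
69 -> fault, frames [73, 69]
48 -> fault, frames [73, 69, 48]
16 -> fault, evict 73, frames [69, 48, 16]
69 -> hit
48 -> hit
69 -> hit
48 -> hit
69 -> hit
16 -> hit
73 -> fault, evict 48, frames [69, 16, 73]
48 -> fault, evict 69, frames [16, 73, 48]
73 -> hit
48 -> hit
73 -> hit
48 -> hit
73 -> hit
16 -> hit
Page faults: 6.

6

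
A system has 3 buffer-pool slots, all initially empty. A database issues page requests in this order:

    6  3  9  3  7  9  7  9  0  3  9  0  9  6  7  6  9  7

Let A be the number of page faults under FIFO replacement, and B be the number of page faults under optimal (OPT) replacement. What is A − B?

2

Under FIFO: F F F . F . . . F F F . . F F . . . → 9 faults.
Under OPT: F F F . F . . . F . . . . F F . . . → 7 faults.
A − B = 9 − 7 = 2.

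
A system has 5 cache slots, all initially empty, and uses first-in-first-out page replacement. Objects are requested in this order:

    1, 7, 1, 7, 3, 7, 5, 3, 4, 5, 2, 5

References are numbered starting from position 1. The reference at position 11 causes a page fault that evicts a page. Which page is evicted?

1

pos 1: 1 → miss, frames [1]
pos 2: 7 → miss, frames [1, 7]
pos 3: 1 → hit
pos 4: 7 → hit
pos 5: 3 → miss, frames [1, 7, 3]
pos 6: 7 → hit
pos 7: 5 → miss, frames [1, 7, 3, 5]
pos 8: 3 → hit
pos 9: 4 → miss, frames [1, 7, 3, 5, 4]
pos 10: 5 → hit
pos 11: 2 → miss, evict 1, frames [7, 3, 5, 4, 2]
At position 11, page 1 is evicted.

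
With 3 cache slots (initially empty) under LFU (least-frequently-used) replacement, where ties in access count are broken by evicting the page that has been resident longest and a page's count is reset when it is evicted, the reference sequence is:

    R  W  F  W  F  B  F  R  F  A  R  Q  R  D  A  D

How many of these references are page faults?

12

R → miss, frames {R}
W → miss, frames {R,W}
F → miss, frames {R,W,F}
W → hit
F → hit
B → miss, evict R, frames {W,F,B}
F → hit
R → miss, evict B, frames {W,F,R}
F → hit
A → miss, evict R, frames {W,F,A}
R → miss, evict A, frames {W,F,R}
Q → miss, evict R, frames {W,F,Q}
R → miss, evict Q, frames {W,F,R}
D → miss, evict R, frames {W,F,D}
A → miss, evict D, frames {W,F,A}
D → miss, evict A, frames {W,F,D}
Page faults: 12.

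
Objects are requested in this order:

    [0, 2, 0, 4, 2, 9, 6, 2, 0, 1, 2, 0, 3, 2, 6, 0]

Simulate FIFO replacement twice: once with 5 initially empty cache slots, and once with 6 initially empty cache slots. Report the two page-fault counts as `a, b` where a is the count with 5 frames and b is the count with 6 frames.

5 frames: F F . F . F F . . F . F F F . . → 9 faults.
6 frames: F F . F . F F . . F . . F . . F → 8 faults.
8 < 9: adding a frame reduced faults, as is typical.

9, 8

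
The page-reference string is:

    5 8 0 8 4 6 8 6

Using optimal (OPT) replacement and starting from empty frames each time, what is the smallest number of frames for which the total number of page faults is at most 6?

2

f=1: 8 faults
f=2: 5 faults
f=3: 5 faults
f=4: 5 faults
f=5: 5 faults
Smallest f with faults ≤ 6 is 2.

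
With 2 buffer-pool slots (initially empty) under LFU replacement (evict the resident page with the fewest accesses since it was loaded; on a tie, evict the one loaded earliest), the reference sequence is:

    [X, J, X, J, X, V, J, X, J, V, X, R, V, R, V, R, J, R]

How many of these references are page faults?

X -> fault, frames (X)
J -> fault, frames (X J)
X -> hit
J -> hit
X -> hit
V -> fault, evict J, frames (X V)
J -> fault, evict V, frames (X J)
X -> hit
J -> hit
V -> fault, evict J, frames (X V)
X -> hit
R -> fault, evict V, frames (X R)
V -> fault, evict R, frames (X V)
R -> fault, evict V, frames (X R)
V -> fault, evict R, frames (X V)
R -> fault, evict V, frames (X R)
J -> fault, evict R, frames (X J)
R -> fault, evict J, frames (X R)
Page faults: 12.

12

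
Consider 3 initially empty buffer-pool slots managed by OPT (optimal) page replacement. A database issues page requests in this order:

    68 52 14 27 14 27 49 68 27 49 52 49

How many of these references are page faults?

68 → miss, frames (68)
52 → miss, frames (68 52)
14 → miss, frames (68 52 14)
27 → miss, evict 52, frames (68 14 27)
14 → hit
27 → hit
49 → miss, evict 14, frames (68 27 49)
68 → hit
27 → hit
49 → hit
52 → miss, evict 27, frames (68 49 52)
49 → hit
Page faults: 6.

6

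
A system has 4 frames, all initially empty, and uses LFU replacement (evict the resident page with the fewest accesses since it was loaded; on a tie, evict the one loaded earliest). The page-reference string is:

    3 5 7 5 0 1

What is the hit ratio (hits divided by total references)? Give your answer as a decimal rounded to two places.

0.17

3: fault, frames (3)
5: fault, frames (3 5)
7: fault, frames (3 5 7)
5: hit
0: fault, frames (3 5 7 0)
1: fault, evict 3, frames (5 7 0 1)
Hits: 1 of 6 references → 1/6 = 0.1667.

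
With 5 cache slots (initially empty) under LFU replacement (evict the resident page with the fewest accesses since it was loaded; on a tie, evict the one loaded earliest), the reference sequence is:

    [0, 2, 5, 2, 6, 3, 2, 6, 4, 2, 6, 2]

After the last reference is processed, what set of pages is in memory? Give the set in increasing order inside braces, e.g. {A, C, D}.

0: fault, frames (0)
2: fault, frames (0 2)
5: fault, frames (0 2 5)
2: hit
6: fault, frames (0 2 5 6)
3: fault, frames (0 2 5 6 3)
2: hit
6: hit
4: fault, evict 0, frames (2 5 6 3 4)
2: hit
6: hit
2: hit

{2, 3, 4, 5, 6}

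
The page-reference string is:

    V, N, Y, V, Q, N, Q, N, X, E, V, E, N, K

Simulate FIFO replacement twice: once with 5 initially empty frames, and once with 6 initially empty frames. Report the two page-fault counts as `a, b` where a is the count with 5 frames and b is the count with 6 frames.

9, 7

5 frames: F F F . F . . . F F F . F F → 9 faults.
6 frames: F F F . F . . . F F . . . F → 7 faults.
7 < 9: adding a frame reduced faults, as is typical.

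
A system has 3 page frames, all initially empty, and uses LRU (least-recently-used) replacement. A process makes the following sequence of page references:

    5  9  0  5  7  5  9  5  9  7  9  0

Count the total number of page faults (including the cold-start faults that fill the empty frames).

6

5 → miss, frames (5)
9 → miss, frames (5 9)
0 → miss, frames (5 9 0)
5 → hit
7 → miss, evict 9, frames (0 5 7)
5 → hit
9 → miss, evict 0, frames (7 5 9)
5 → hit
9 → hit
7 → hit
9 → hit
0 → miss, evict 5, frames (7 9 0)
Page faults: 6.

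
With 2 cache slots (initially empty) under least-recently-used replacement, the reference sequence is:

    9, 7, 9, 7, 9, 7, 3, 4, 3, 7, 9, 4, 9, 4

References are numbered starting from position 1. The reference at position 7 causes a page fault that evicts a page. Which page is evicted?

9

pos 1: 9: fault, frames {9}
pos 2: 7: fault, frames {9,7}
pos 3: 9: hit
pos 4: 7: hit
pos 5: 9: hit
pos 6: 7: hit
pos 7: 3: fault, evict 9, frames {7,3}
At position 7, page 9 is evicted.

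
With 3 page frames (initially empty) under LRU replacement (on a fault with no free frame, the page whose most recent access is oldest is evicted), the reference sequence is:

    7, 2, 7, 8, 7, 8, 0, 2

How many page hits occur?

7 -> fault, frames (7)
2 -> fault, frames (7 2)
7 -> hit
8 -> fault, frames (2 7 8)
7 -> hit
8 -> hit
0 -> fault, evict 2, frames (7 8 0)
2 -> fault, evict 7, frames (8 0 2)
Hits: 3.

3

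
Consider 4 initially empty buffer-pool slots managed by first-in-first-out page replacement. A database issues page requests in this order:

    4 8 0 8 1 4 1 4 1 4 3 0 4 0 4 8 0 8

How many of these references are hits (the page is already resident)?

4 → miss, frames (4)
8 → miss, frames (4 8)
0 → miss, frames (4 8 0)
8 → hit
1 → miss, frames (4 8 0 1)
4 → hit
1 → hit
4 → hit
1 → hit
4 → hit
3 → miss, evict 4, frames (8 0 1 3)
0 → hit
4 → miss, evict 8, frames (0 1 3 4)
0 → hit
4 → hit
8 → miss, evict 0, frames (1 3 4 8)
0 → miss, evict 1, frames (3 4 8 0)
8 → hit
Hits: 10.

10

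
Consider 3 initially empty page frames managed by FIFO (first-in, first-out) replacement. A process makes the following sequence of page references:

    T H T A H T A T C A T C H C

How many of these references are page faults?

T → fault, frames {T}
H → fault, frames {T,H}
T → hit
A → fault, frames {T,H,A}
H → hit
T → hit
A → hit
T → hit
C → fault, evict T, frames {H,A,C}
A → hit
T → fault, evict H, frames {A,C,T}
C → hit
H → fault, evict A, frames {C,T,H}
C → hit
Page faults: 6.

6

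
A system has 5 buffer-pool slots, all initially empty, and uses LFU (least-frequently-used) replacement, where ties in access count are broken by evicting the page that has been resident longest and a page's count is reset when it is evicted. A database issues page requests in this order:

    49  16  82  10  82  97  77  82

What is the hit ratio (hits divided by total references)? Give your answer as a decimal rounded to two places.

0.25

49 -> fault, frames [49]
16 -> fault, frames [49, 16]
82 -> fault, frames [49, 16, 82]
10 -> fault, frames [49, 16, 82, 10]
82 -> hit
97 -> fault, frames [49, 16, 82, 10, 97]
77 -> fault, evict 49, frames [16, 82, 10, 97, 77]
82 -> hit
Hits: 2 of 8 references → 2/8 = 0.2500.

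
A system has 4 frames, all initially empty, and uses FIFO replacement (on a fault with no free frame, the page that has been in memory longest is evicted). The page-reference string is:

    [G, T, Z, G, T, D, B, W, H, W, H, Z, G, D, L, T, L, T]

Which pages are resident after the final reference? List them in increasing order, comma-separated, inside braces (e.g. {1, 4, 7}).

{D, G, L, T}

G: miss, frames {G}
T: miss, frames {G,T}
Z: miss, frames {G,T,Z}
G: hit
T: hit
D: miss, frames {G,T,Z,D}
B: miss, evict G, frames {T,Z,D,B}
W: miss, evict T, frames {Z,D,B,W}
H: miss, evict Z, frames {D,B,W,H}
W: hit
H: hit
Z: miss, evict D, frames {B,W,H,Z}
G: miss, evict B, frames {W,H,Z,G}
D: miss, evict W, frames {H,Z,G,D}
L: miss, evict H, frames {Z,G,D,L}
T: miss, evict Z, frames {G,D,L,T}
L: hit
T: hit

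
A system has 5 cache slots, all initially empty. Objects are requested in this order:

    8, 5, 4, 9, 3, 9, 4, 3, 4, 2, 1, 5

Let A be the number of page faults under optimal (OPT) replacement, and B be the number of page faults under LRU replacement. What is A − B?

-1

Under OPT: F F F F F . . . . F F . → 7 faults.
Under LRU: F F F F F . . . . F F F → 8 faults.
A − B = 7 − 8 = -1.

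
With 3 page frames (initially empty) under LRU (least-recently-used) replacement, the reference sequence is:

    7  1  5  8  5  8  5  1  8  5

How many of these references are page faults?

4

7: miss, frames {7}
1: miss, frames {7,1}
5: miss, frames {7,1,5}
8: miss, evict 7, frames {1,5,8}
5: hit
8: hit
5: hit
1: hit
8: hit
5: hit
Page faults: 4.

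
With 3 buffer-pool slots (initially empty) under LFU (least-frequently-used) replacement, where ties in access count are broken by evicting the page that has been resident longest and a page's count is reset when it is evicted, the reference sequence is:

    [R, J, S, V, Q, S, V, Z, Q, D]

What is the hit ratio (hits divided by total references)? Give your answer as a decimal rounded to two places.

R: miss, frames (R)
J: miss, frames (R J)
S: miss, frames (R J S)
V: miss, evict R, frames (J S V)
Q: miss, evict J, frames (S V Q)
S: hit
V: hit
Z: miss, evict Q, frames (S V Z)
Q: miss, evict Z, frames (S V Q)
D: miss, evict Q, frames (S V D)
Hits: 2 of 10 references → 2/10 = 0.2000.

0.20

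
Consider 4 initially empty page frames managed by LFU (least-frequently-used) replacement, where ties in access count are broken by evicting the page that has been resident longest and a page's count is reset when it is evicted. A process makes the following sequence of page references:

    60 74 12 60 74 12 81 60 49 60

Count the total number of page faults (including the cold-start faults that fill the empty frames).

5

60: fault, frames (60)
74: fault, frames (60 74)
12: fault, frames (60 74 12)
60: hit
74: hit
12: hit
81: fault, frames (60 74 12 81)
60: hit
49: fault, evict 81, frames (60 74 12 49)
60: hit
Page faults: 5.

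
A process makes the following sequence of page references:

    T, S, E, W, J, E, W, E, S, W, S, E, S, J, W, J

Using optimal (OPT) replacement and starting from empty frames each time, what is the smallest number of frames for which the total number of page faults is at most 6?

f=1: 16 faults
f=2: 10 faults
f=3: 7 faults
f=4: 5 faults
f=5: 5 faults
Smallest f with faults ≤ 6 is 4.

4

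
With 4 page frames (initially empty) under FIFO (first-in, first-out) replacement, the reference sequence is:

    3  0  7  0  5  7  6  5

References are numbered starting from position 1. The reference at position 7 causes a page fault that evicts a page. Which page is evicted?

3

pos 1: 3 → fault, frames (3)
pos 2: 0 → fault, frames (3 0)
pos 3: 7 → fault, frames (3 0 7)
pos 4: 0 → hit
pos 5: 5 → fault, frames (3 0 7 5)
pos 6: 7 → hit
pos 7: 6 → fault, evict 3, frames (0 7 5 6)
At position 7, page 3 is evicted.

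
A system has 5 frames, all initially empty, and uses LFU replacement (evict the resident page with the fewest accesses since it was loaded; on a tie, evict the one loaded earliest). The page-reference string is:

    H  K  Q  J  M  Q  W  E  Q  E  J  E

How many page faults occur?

H: fault, frames (H)
K: fault, frames (H K)
Q: fault, frames (H K Q)
J: fault, frames (H K Q J)
M: fault, frames (H K Q J M)
Q: hit
W: fault, evict H, frames (K Q J M W)
E: fault, evict K, frames (Q J M W E)
Q: hit
E: hit
J: hit
E: hit
Page faults: 7.

7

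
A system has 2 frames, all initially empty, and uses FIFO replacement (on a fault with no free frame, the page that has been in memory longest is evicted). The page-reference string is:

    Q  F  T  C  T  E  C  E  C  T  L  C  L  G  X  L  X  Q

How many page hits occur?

6

Q -> miss, frames (Q)
F -> miss, frames (Q F)
T -> miss, evict Q, frames (F T)
C -> miss, evict F, frames (T C)
T -> hit
E -> miss, evict T, frames (C E)
C -> hit
E -> hit
C -> hit
T -> miss, evict C, frames (E T)
L -> miss, evict E, frames (T L)
C -> miss, evict T, frames (L C)
L -> hit
G -> miss, evict L, frames (C G)
X -> miss, evict C, frames (G X)
L -> miss, evict G, frames (X L)
X -> hit
Q -> miss, evict X, frames (L Q)
Hits: 6.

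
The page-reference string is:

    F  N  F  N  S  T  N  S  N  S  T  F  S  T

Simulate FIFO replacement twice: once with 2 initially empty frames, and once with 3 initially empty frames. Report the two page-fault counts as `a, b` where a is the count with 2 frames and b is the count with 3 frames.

10, 5

2 frames: F F . . F F F F . . F F F F → 10 faults.
3 frames: F F . . F F . . . . . F . . → 5 faults.
5 < 10: adding a frame reduced faults, as is typical.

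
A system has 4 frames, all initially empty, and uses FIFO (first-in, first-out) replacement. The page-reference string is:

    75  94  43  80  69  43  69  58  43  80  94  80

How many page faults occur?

75 -> fault, frames (75)
94 -> fault, frames (75 94)
43 -> fault, frames (75 94 43)
80 -> fault, frames (75 94 43 80)
69 -> fault, evict 75, frames (94 43 80 69)
43 -> hit
69 -> hit
58 -> fault, evict 94, frames (43 80 69 58)
43 -> hit
80 -> hit
94 -> fault, evict 43, frames (80 69 58 94)
80 -> hit
Page faults: 7.

7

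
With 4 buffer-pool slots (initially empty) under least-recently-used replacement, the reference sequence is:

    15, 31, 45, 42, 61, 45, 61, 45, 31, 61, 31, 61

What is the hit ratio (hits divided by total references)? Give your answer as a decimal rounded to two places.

15 -> miss, frames (15)
31 -> miss, frames (15 31)
45 -> miss, frames (15 31 45)
42 -> miss, frames (15 31 45 42)
61 -> miss, evict 15, frames (31 45 42 61)
45 -> hit
61 -> hit
45 -> hit
31 -> hit
61 -> hit
31 -> hit
61 -> hit
Hits: 7 of 12 references → 7/12 = 0.5833.

0.58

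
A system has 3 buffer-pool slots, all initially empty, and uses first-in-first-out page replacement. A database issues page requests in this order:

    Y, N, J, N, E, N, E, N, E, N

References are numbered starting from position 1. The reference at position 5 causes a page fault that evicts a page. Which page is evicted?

Y

pos 1: Y -> fault, frames {Y}
pos 2: N -> fault, frames {Y,N}
pos 3: J -> fault, frames {Y,N,J}
pos 4: N -> hit
pos 5: E -> fault, evict Y, frames {N,J,E}
At position 5, page Y is evicted.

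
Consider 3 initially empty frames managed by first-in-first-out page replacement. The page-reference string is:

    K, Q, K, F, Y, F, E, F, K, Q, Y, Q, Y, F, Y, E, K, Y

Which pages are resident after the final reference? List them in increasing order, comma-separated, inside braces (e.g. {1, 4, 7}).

{E, K, Y}

K → fault, frames {K}
Q → fault, frames {K,Q}
K → hit
F → fault, frames {K,Q,F}
Y → fault, evict K, frames {Q,F,Y}
F → hit
E → fault, evict Q, frames {F,Y,E}
F → hit
K → fault, evict F, frames {Y,E,K}
Q → fault, evict Y, frames {E,K,Q}
Y → fault, evict E, frames {K,Q,Y}
Q → hit
Y → hit
F → fault, evict K, frames {Q,Y,F}
Y → hit
E → fault, evict Q, frames {Y,F,E}
K → fault, evict Y, frames {F,E,K}
Y → fault, evict F, frames {E,K,Y}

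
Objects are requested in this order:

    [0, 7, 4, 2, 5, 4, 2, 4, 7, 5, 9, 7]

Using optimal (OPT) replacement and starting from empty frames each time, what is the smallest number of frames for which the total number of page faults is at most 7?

3

f=1: 12 faults
f=2: 9 faults
f=3: 7 faults
f=4: 6 faults
f=5: 6 faults
f=6: 6 faults
Smallest f with faults ≤ 7 is 3.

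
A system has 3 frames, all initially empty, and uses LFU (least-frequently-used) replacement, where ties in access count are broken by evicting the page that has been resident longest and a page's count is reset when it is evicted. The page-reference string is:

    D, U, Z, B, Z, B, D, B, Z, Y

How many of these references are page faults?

6

D -> fault, frames {D}
U -> fault, frames {D,U}
Z -> fault, frames {D,U,Z}
B -> fault, evict D, frames {U,Z,B}
Z -> hit
B -> hit
D -> fault, evict U, frames {Z,B,D}
B -> hit
Z -> hit
Y -> fault, evict D, frames {Z,B,Y}
Page faults: 6.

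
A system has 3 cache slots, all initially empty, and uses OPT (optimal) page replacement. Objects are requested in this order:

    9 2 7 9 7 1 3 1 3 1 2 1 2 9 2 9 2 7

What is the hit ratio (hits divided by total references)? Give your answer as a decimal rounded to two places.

9: miss, frames [9]
2: miss, frames [9, 2]
7: miss, frames [9, 2, 7]
9: hit
7: hit
1: miss, evict 7, frames [9, 2, 1]
3: miss, evict 9, frames [2, 1, 3]
1: hit
3: hit
1: hit
2: hit
1: hit
2: hit
9: miss, evict 3, frames [2, 1, 9]
2: hit
9: hit
2: hit
7: miss, evict 9, frames [2, 1, 7]
Hits: 11 of 18 references → 11/18 = 0.6111.

0.61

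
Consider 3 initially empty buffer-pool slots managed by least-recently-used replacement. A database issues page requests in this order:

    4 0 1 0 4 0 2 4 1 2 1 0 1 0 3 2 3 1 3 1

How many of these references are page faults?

9

4: fault, frames {4}
0: fault, frames {4,0}
1: fault, frames {4,0,1}
0: hit
4: hit
0: hit
2: fault, evict 1, frames {4,0,2}
4: hit
1: fault, evict 0, frames {2,4,1}
2: hit
1: hit
0: fault, evict 4, frames {2,1,0}
1: hit
0: hit
3: fault, evict 2, frames {1,0,3}
2: fault, evict 1, frames {0,3,2}
3: hit
1: fault, evict 0, frames {2,3,1}
3: hit
1: hit
Page faults: 9.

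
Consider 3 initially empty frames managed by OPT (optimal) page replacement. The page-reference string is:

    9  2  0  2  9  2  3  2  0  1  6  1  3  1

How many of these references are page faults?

9 → fault, frames (9)
2 → fault, frames (9 2)
0 → fault, frames (9 2 0)
2 → hit
9 → hit
2 → hit
3 → fault, evict 9, frames (2 0 3)
2 → hit
0 → hit
1 → fault, evict 0, frames (2 3 1)
6 → fault, evict 2, frames (3 1 6)
1 → hit
3 → hit
1 → hit
Page faults: 6.

6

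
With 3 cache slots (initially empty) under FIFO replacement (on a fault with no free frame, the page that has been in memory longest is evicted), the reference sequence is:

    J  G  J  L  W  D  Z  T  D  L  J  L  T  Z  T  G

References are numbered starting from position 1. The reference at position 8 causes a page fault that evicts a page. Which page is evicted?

W

pos 1: J: fault, frames (J)
pos 2: G: fault, frames (J G)
pos 3: J: hit
pos 4: L: fault, frames (J G L)
pos 5: W: fault, evict J, frames (G L W)
pos 6: D: fault, evict G, frames (L W D)
pos 7: Z: fault, evict L, frames (W D Z)
pos 8: T: fault, evict W, frames (D Z T)
At position 8, page W is evicted.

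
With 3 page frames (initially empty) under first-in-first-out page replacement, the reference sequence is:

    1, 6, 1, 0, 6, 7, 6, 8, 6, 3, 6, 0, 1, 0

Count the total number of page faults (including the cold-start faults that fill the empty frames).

9

1: miss, frames {1}
6: miss, frames {1,6}
1: hit
0: miss, frames {1,6,0}
6: hit
7: miss, evict 1, frames {6,0,7}
6: hit
8: miss, evict 6, frames {0,7,8}
6: miss, evict 0, frames {7,8,6}
3: miss, evict 7, frames {8,6,3}
6: hit
0: miss, evict 8, frames {6,3,0}
1: miss, evict 6, frames {3,0,1}
0: hit
Page faults: 9.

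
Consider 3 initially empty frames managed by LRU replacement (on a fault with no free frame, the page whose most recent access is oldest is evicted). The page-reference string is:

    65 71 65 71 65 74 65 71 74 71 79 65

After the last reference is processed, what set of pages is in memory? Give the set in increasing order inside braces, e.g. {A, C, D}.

{65, 71, 79}

65 → miss, frames {65}
71 → miss, frames {65,71}
65 → hit
71 → hit
65 → hit
74 → miss, frames {71,65,74}
65 → hit
71 → hit
74 → hit
71 → hit
79 → miss, evict 65, frames {74,71,79}
65 → miss, evict 74, frames {71,79,65}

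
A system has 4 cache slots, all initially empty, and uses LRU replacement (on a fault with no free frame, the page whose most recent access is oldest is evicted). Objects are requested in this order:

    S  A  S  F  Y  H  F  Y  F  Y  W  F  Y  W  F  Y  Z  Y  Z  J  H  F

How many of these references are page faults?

10

S → miss, frames [S]
A → miss, frames [S, A]
S → hit
F → miss, frames [A, S, F]
Y → miss, frames [A, S, F, Y]
H → miss, evict A, frames [S, F, Y, H]
F → hit
Y → hit
F → hit
Y → hit
W → miss, evict S, frames [H, F, Y, W]
F → hit
Y → hit
W → hit
F → hit
Y → hit
Z → miss, evict H, frames [W, F, Y, Z]
Y → hit
Z → hit
J → miss, evict W, frames [F, Y, Z, J]
H → miss, evict F, frames [Y, Z, J, H]
F → miss, evict Y, frames [Z, J, H, F]
Page faults: 10.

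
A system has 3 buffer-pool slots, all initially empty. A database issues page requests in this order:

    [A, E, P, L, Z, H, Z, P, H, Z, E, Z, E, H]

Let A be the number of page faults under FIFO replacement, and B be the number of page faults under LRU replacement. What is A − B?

2

Under FIFO: F F F F F F . F . . F F . F → 10 faults.
Under LRU: F F F F F F . F . . F . . . → 8 faults.
A − B = 10 − 8 = 2.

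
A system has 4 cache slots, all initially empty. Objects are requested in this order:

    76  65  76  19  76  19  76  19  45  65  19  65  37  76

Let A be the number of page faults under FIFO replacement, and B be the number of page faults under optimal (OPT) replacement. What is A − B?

1

Under FIFO: F F . F . . . . F . . . F F → 6 faults.
Under OPT: F F . F . . . . F . . . F . → 5 faults.
A − B = 6 − 5 = 1.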